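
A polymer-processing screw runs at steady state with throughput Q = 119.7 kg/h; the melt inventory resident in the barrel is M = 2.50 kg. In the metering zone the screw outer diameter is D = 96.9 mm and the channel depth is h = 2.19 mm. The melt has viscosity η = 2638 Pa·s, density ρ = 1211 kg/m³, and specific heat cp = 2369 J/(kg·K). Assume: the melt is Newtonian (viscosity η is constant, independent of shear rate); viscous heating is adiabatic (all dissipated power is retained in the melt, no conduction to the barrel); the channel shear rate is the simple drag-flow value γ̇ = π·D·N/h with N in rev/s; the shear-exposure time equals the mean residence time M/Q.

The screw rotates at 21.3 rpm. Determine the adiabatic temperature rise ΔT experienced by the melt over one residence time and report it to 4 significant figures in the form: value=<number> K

value=168.4 K

Convert throughput: Q = 119.7 kg/h = 119.7/3600 = 0.03325 kg/s
Mean residence time: t_res = M/Q_s = 2.50 kg / 0.03325 kg/s = 75.188 s
Geometry in metres: D = 96.9 mm → 0.0969 m, h = 2.19 mm → 0.00219 m; screw speed N = 21.3 rpm = 0.355 rev/s
γ̇ = π·D·N / h = π · 0.0969 · 0.355 / 0.00219 = 49.3467 s⁻¹
Adiabatic rise: ΔT = η γ̇² t_res / (ρ cp) = 2638·(49.3467)²·75.188 / (1211·2369) = 168.356 K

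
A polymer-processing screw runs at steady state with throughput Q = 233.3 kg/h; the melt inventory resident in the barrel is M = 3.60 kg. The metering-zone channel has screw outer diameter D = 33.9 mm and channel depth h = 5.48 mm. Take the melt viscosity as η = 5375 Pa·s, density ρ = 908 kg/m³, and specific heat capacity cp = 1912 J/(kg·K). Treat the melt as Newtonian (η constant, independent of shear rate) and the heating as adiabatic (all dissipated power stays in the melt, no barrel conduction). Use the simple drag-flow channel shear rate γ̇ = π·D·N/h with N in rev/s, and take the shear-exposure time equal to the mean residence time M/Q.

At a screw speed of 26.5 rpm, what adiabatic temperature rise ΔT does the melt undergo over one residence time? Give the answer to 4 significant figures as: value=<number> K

value=12.67 K

Throughput in SI: Q_s = 233.3 kg/h ÷ 3600 s/h = 0.0648056 kg/s
t_res = M / Q_s = 3.60 / 0.0648056 = 55.5508 s
Geometry in metres: D = 33.9 mm → 0.0339 m, h = 5.48 mm → 0.00548 m; screw speed N = 26.5 rpm = 0.441667 rev/s
Shear rate: γ̇ = πDN/h = π·0.0339·0.441667/0.00548 = 8.58348 s⁻¹
ΔT = η·γ̇²·t_res/(ρ·cp) = [5375 × 8.58348² × 55.5508] / [908 × 1912] = 12.6713 K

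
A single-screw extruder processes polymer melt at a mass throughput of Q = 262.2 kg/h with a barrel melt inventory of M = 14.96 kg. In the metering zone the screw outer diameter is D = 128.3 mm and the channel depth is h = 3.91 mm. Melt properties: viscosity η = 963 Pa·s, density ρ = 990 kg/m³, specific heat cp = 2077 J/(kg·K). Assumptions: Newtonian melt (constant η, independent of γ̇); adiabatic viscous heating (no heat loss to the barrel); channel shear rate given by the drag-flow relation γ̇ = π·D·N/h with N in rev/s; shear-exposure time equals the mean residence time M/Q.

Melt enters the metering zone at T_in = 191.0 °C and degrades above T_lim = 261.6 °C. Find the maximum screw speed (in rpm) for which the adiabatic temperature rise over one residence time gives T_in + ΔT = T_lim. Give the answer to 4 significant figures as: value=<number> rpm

Q_s = Q / 3600 = 262.2 / 3600 = 0.0728333 kg/s
t_res = M / Q_s = 14.96 ÷ 0.0728333 = 205.4 s
Geometry in SI: D = 128.3 mm → 0.1283 m, h = 3.91 mm → 0.00391 m
ΔT_a = T_lim − T_in = 261.6 °C − 191.0 °C = 70.6 K
γ̇_max² = ΔT_a·ρ·cp/(η·t_res) = 70.6·990·2077/(963·205.4) = 733.92 s⁻²
γ̇_max = sqrt(733.92) = 27.091 s⁻¹
Solve γ̇ = πDN/h for N: N_max = γ̇_max·h/(π·D) = 27.091 × 0.00391 / (π × 0.1283) = 0.2628 rev/s = 15.768 rpm

value=15.77 rpm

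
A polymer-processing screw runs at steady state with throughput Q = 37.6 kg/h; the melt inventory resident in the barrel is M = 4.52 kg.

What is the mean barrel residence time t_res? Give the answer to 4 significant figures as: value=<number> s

Convert throughput: Q = 37.6 kg/h = 37.6/3600 = 0.0104444 kg/s
Mean residence time: t_res = M/Q_s = 4.52 kg / 0.0104444 kg/s = 432.766 s

value=432.8 s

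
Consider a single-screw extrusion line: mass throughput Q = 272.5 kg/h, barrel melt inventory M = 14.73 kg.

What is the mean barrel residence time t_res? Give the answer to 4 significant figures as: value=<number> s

Throughput in SI: Q_s = 272.5 kg/h ÷ 3600 s/h = 0.0756944 kg/s
t_res = M / Q_s = 14.73 / 0.0756944 = 194.598 s

value=194.6 s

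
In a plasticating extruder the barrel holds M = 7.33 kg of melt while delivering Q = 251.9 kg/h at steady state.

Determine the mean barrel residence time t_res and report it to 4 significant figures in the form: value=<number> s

value=104.8 s

Q_s = Q / 3600 = 251.9 / 3600 = 0.0699722 kg/s
t_res = M / Q_s = 7.33 / 0.0699722 = 104.756 s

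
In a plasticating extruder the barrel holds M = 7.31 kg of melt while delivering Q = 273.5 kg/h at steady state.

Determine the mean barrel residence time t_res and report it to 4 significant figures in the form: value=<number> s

Convert throughput: Q = 273.5 kg/h = 273.5/3600 = 0.0759722 kg/s
t_res = M / Q_s = 7.31 / 0.0759722 = 96.2194 s

value=96.22 s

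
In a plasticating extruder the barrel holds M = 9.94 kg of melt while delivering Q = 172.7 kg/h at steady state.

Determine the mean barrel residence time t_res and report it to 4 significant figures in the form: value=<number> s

Q_s = Q / 3600 = 172.7 / 3600 = 0.0479722 kg/s
Mean residence time: t_res = M/Q_s = 9.94 kg / 0.0479722 kg/s = 207.203 s

value=207.2 s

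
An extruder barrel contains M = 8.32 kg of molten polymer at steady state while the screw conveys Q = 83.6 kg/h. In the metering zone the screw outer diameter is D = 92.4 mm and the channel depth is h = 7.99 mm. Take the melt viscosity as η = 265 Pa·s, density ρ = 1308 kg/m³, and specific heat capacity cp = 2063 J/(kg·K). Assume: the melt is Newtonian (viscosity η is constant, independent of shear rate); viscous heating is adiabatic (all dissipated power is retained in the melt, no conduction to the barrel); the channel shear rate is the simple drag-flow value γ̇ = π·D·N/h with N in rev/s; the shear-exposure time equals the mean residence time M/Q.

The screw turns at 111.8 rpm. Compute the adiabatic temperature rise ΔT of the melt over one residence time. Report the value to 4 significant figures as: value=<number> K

Convert throughput: Q = 83.6 kg/h = 83.6/3600 = 0.0232222 kg/s
t_res = M / Q_s = 8.32 ÷ 0.0232222 = 358.278 s
D = 92.4 mm = 0.0924 m;  h = 7.99 mm = 0.00799 m;  N = 111.8 rpm / 60 = 1.86333 rev/s
Shear rate: γ̇ = πDN/h = π·0.0924·1.86333/0.00799 = 67.6964 s⁻¹
ΔT = η·γ̇²·t_res / (ρ·cp) = 265 · (67.6964)² · 358.278 / (1308 · 2063) = 161.246 K

value=161.2 K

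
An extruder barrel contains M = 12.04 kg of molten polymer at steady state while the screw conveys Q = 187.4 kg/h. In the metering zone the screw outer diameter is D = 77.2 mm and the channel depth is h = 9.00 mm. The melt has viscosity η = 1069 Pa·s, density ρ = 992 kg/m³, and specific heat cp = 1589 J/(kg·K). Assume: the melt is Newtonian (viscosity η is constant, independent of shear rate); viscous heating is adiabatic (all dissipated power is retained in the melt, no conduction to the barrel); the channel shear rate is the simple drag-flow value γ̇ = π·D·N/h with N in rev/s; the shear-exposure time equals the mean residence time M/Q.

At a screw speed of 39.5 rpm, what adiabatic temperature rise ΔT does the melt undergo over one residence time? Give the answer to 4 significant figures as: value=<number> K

value=49.37 K

Q_s = Q / 3600 = 187.4 / 3600 = 0.0520556 kg/s
t_res = M / Q_s = 12.04 ÷ 0.0520556 = 231.291 s
Geometry in metres: D = 77.2 mm → 0.0772 m, h = 9.00 mm → 0.009 m; screw speed N = 39.5 rpm = 0.658333 rev/s
γ̇ = π·D·N / h = π · 0.0772 · 0.658333 / 0.009 = 17.7407 s⁻¹
Adiabatic rise: ΔT = η γ̇² t_res / (ρ cp) = 1069·(17.7407)²·231.291 / (992·1589) = 49.3677 K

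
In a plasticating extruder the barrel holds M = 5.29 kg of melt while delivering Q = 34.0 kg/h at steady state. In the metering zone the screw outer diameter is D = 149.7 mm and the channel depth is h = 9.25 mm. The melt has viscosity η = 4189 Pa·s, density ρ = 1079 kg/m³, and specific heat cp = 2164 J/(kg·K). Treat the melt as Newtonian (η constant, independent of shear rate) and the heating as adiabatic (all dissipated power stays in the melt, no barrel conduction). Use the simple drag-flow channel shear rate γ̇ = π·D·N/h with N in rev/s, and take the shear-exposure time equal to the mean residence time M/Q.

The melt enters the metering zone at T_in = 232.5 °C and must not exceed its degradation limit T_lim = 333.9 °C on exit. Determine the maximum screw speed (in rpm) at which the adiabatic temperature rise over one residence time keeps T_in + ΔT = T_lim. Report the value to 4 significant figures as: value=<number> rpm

value=11.85 rpm

Throughput in SI: Q_s = 34.0 kg/h ÷ 3600 s/h = 0.00944444 kg/s
t_res = M / Q_s = 5.29 / 0.00944444 = 560.118 s
D = 149.7 mm = 0.1497 m;  h = 9.25 mm = 0.00925 m
Allowable rise: ΔT_a = T_lim − T_in = 333.9 − 232.5 = 101.4 K
Invert ΔT = ηγ̇²t_res/(ρcp) for γ̇: γ̇_max² = ΔT_a ρ cp / (η t_res) = 101.4·1079·2164 / (4189·560.118) = 100.908 s⁻²
γ̇_max = √100.908 = 10.0453 s⁻¹
Solve γ̇ = πDN/h for N: N_max = γ̇_max·h/(π·D) = 10.0453 × 0.00925 / (π × 0.1497) = 0.197576 rev/s = 11.8545 rpm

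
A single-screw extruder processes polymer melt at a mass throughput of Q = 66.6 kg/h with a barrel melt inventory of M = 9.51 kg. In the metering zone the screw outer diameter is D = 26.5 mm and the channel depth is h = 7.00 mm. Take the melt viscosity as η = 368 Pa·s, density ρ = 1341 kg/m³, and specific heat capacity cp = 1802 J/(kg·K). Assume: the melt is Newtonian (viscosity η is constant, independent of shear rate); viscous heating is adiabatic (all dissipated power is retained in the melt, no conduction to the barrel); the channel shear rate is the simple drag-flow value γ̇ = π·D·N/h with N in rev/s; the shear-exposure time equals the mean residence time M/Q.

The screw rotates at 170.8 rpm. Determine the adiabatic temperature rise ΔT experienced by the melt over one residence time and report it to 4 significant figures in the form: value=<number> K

value=89.73 K

Q_s = Q / 3600 = 66.6 / 3600 = 0.0185 kg/s
Mean residence time: t_res = M/Q_s = 9.51 kg / 0.0185 kg/s = 514.054 s
D = 26.5 mm = 0.0265 m;  h = 7.00 mm = 0.007 m;  N = 170.8 rpm / 60 = 2.84667 rev/s
γ̇ = π D N / h = (π)(0.0265)(2.84667) / 0.007 = 33.8559 s⁻¹
Adiabatic rise: ΔT = η γ̇² t_res / (ρ cp) = 368·(33.8559)²·514.054 / (1341·1802) = 89.7308 K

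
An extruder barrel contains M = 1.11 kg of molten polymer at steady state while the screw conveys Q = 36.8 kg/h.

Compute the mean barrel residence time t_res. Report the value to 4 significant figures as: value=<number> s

Convert throughput: Q = 36.8 kg/h = 36.8/3600 = 0.0102222 kg/s
t_res = M / Q_s = 1.11 ÷ 0.0102222 = 108.587 s

value=108.6 s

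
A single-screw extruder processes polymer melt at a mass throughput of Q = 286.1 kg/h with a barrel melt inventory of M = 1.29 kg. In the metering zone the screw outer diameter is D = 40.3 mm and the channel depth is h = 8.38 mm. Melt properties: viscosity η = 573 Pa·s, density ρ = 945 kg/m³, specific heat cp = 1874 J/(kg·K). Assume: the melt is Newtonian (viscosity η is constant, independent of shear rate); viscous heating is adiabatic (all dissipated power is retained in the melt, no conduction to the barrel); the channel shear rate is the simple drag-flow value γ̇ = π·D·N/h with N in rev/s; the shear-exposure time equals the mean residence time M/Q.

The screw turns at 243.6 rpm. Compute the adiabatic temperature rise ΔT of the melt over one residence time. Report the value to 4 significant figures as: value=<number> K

value=19.76 K

Throughput in SI: Q_s = 286.1 kg/h ÷ 3600 s/h = 0.0794722 kg/s
t_res = M / Q_s = 1.29 ÷ 0.0794722 = 16.2321 s
Convert to SI: D = 0.0403 m, h = 0.00838 m, N = 243.6/60 = 4.06 rev/s
γ̇ = π D N / h = (π)(0.0403)(4.06) / 0.00838 = 61.339 s⁻¹
ΔT = η·γ̇²·t_res/(ρ·cp) = [573 × 61.339² × 16.2321] / [945 × 1874] = 19.7607 K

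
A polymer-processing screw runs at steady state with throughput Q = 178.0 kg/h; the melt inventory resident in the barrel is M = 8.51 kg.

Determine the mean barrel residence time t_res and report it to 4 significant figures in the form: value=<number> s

value=172.1 s

Q_s = Q / 3600 = 178.0 / 3600 = 0.0494444 kg/s
t_res = M / Q_s = 8.51 ÷ 0.0494444 = 172.112 s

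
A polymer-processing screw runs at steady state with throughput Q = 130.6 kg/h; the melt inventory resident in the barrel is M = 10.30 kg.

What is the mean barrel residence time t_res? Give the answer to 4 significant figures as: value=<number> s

value=283.9 s

Q_s = Q / 3600 = 130.6 / 3600 = 0.0362778 kg/s
t_res = M / Q_s = 10.30 ÷ 0.0362778 = 283.92 s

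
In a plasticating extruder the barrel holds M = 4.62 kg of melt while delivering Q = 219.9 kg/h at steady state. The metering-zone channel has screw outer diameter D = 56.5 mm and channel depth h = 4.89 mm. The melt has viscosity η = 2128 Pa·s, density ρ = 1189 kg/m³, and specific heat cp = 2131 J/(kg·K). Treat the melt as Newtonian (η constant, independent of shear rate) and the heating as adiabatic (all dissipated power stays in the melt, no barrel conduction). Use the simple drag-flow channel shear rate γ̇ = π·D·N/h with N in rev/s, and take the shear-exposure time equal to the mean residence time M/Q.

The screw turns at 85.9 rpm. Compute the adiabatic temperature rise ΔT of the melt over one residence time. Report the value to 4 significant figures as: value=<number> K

value=171.5 K

Throughput in SI: Q_s = 219.9 kg/h ÷ 3600 s/h = 0.0610833 kg/s
t_res = M / Q_s = 4.62 / 0.0610833 = 75.6344 s
D = 56.5 mm = 0.0565 m;  h = 4.89 mm = 0.00489 m;  N = 85.9 rpm / 60 = 1.43167 rev/s
γ̇ = π D N / h = (π)(0.0565)(1.43167) / 0.00489 = 51.9674 s⁻¹
ΔT = η·γ̇²·t_res/(ρ·cp) = [2128 × 51.9674² × 75.6344] / [1189 × 2131] = 171.549 K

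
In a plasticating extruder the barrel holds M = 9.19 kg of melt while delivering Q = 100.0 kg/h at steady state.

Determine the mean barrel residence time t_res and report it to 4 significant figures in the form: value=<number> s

Q_s = Q / 3600 = 100.0 / 3600 = 0.0277778 kg/s
Mean residence time: t_res = M/Q_s = 9.19 kg / 0.0277778 kg/s = 330.84 s

value=330.8 s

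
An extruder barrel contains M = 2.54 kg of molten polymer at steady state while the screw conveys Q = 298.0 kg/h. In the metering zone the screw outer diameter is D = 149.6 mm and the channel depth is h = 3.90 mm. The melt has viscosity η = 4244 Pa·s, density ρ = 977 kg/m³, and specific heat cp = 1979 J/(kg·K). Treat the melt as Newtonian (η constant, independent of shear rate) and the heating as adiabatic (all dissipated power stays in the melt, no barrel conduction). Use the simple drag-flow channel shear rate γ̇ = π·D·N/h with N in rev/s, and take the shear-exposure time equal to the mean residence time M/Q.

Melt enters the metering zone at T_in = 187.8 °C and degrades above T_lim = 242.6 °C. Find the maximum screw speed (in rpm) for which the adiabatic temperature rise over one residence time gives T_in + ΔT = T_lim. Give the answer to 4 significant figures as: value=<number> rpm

Q_s = Q / 3600 = 298.0 / 3600 = 0.0827778 kg/s
Mean residence time: t_res = M/Q_s = 2.54 kg / 0.0827778 kg/s = 30.6846 s
D = 149.6 mm = 0.1496 m;  h = 3.90 mm = 0.0039 m
ΔT_a = T_lim − T_in = 242.6 − 187.8 = 54.8 K
Invert ΔT = ηγ̇²t_res/(ρcp) for γ̇: γ̇_max² = ΔT_a ρ cp / (η t_res) = 54.8·977·1979 / (4244·30.6846) = 813.627 s⁻²
Take the square root: γ̇_max = √(813.627) = 28.5242 s⁻¹
N_max = γ̇_max·h / (π·D) = 28.5242 · 0.0039 / (π · 0.1496) = 0.236699 rev/s = 14.2019 rpm

value=14.20 rpm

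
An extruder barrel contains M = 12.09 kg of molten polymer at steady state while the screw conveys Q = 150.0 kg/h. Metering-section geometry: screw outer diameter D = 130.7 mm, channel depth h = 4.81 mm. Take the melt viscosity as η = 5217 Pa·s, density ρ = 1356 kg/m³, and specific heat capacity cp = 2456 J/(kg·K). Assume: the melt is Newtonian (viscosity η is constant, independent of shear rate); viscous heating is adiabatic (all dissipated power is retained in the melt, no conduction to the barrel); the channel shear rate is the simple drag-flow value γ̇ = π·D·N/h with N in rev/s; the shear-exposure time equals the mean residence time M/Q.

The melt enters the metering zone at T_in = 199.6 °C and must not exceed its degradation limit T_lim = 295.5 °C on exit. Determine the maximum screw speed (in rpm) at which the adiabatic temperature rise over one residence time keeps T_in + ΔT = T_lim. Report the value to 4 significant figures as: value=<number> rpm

value=10.21 rpm

Throughput in SI: Q_s = 150.0 kg/h ÷ 3600 s/h = 0.0416667 kg/s
t_res = M / Q_s = 12.09 / 0.0416667 = 290.16 s
Geometry in SI: D = 130.7 mm → 0.1307 m, h = 4.81 mm → 0.00481 m
ΔT_a = T_lim − T_in = 295.5 °C − 199.6 °C = 95.9 K
γ̇_max² = ΔT_a·ρ·cp / (η·t_res) = [95.9 × 1356 × 2456] / [5217 × 290.16] = 210.983 s⁻²
γ̇_max = √210.983 = 14.5253 s⁻¹
N_max = γ̇_max h / (πD) = 14.5253·0.00481/(π·0.1307) = 0.170155 rev/s → ×60 = 10.2093 rpm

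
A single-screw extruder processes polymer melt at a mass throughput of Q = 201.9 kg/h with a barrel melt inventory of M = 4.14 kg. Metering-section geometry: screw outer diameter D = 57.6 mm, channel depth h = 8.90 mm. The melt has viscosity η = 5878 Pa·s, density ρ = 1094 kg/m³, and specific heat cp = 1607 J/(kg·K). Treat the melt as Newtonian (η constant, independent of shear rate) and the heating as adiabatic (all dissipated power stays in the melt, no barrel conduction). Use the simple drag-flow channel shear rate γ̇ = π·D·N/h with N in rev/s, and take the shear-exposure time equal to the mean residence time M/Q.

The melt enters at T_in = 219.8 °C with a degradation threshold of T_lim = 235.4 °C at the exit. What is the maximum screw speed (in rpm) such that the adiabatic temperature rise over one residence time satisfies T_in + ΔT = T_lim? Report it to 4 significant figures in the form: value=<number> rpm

Q_s = Q / 3600 = 201.9 / 3600 = 0.0560833 kg/s
t_res = M / Q_s = 4.14 / 0.0560833 = 73.8187 s
D = 57.6 mm = 0.0576 m;  h = 8.90 mm = 0.0089 m
Allowable rise: ΔT_a = T_lim − T_in = 235.4 − 219.8 = 15.6 K
Invert ΔT = ηγ̇²t_res/(ρcp) for γ̇: γ̇_max² = ΔT_a ρ cp / (η t_res) = 15.6·1094·1607 / (5878·73.8187) = 63.2065 s⁻²
γ̇_max = sqrt(63.2065) = 7.95025 s⁻¹
N_max = γ̇_max·h / (π·D) = 7.95025 · 0.0089 / (π · 0.0576) = 0.39102 rev/s = 23.4612 rpm

value=23.46 rpm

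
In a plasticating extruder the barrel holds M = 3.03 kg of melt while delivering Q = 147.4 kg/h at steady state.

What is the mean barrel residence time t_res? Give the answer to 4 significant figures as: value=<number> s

Convert throughput: Q = 147.4 kg/h = 147.4/3600 = 0.0409444 kg/s
t_res = M / Q_s = 3.03 ÷ 0.0409444 = 74.0027 s

value=74.00 s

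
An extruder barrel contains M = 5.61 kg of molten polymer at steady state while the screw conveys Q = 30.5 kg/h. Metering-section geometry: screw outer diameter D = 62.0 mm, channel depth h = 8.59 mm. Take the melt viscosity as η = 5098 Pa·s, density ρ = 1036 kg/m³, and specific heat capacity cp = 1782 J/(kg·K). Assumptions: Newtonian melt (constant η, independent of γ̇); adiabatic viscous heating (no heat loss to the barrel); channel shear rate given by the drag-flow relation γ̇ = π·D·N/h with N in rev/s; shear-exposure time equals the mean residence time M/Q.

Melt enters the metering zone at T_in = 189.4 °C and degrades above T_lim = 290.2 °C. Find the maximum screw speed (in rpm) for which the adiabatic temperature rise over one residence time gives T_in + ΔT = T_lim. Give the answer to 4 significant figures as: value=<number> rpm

Throughput in SI: Q_s = 30.5 kg/h ÷ 3600 s/h = 0.00847222 kg/s
Mean residence time: t_res = M/Q_s = 5.61 kg / 0.00847222 kg/s = 662.164 s
D = 62.0 mm = 0.062 m;  h = 8.59 mm = 0.00859 m
ΔT_a = T_lim − T_in = 290.2 − 189.4 = 100.8 K
γ̇_max² = ΔT_a·ρ·cp/(η·t_res) = 100.8·1036·1782/(5098·662.164) = 55.1268 s⁻²
γ̇_max = √55.1268 = 7.42474 s⁻¹
N_max = γ̇_max h / (πD) = 7.42474·0.00859/(π·0.062) = 0.327441 rev/s → ×60 = 19.6465 rpm

value=19.65 rpm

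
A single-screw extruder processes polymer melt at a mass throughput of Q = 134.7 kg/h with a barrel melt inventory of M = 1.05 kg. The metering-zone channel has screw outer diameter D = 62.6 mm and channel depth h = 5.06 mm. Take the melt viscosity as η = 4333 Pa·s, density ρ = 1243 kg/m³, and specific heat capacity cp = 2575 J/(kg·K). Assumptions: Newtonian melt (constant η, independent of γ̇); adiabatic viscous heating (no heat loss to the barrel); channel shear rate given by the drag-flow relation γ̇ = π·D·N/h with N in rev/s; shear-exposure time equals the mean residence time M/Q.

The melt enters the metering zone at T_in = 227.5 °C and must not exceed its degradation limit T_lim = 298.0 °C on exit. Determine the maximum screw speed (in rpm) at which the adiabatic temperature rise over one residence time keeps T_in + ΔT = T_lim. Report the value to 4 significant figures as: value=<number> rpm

value=66.50 rpm

Q_s = Q / 3600 = 134.7 / 3600 = 0.0374167 kg/s
t_res = M / Q_s = 1.05 / 0.0374167 = 28.0624 s
Geometry in SI: D = 62.6 mm → 0.0626 m, h = 5.06 mm → 0.00506 m
Allowable rise: ΔT_a = T_lim − T_in = 298.0 − 227.5 = 70.5 K
Invert ΔT = ηγ̇²t_res/(ρcp) for γ̇: γ̇_max² = ΔT_a ρ cp / (η t_res) = 70.5·1243·2575 / (4333·28.0624) = 1855.77 s⁻²
γ̇_max = sqrt(1855.77) = 43.0787 s⁻¹
Solve γ̇ = πDN/h for N: N_max = γ̇_max·h/(π·D) = 43.0787 × 0.00506 / (π × 0.0626) = 1.10838 rev/s = 66.5028 rpm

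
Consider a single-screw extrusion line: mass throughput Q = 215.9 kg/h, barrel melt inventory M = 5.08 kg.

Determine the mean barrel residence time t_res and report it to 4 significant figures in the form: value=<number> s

value=84.71 s

Throughput in SI: Q_s = 215.9 kg/h ÷ 3600 s/h = 0.0599722 kg/s
Mean residence time: t_res = M/Q_s = 5.08 kg / 0.0599722 kg/s = 84.7059 s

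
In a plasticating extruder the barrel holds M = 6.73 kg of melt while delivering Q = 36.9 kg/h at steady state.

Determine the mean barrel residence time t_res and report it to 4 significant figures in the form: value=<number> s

value=656.6 s

Q_s = Q / 3600 = 36.9 / 3600 = 0.01025 kg/s
Mean residence time: t_res = M/Q_s = 6.73 kg / 0.01025 kg/s = 656.585 s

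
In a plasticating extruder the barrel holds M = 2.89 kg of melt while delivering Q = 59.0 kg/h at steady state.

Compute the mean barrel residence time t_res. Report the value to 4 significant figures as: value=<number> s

value=176.3 s

Convert throughput: Q = 59.0 kg/h = 59.0/3600 = 0.0163889 kg/s
t_res = M / Q_s = 2.89 ÷ 0.0163889 = 176.339 s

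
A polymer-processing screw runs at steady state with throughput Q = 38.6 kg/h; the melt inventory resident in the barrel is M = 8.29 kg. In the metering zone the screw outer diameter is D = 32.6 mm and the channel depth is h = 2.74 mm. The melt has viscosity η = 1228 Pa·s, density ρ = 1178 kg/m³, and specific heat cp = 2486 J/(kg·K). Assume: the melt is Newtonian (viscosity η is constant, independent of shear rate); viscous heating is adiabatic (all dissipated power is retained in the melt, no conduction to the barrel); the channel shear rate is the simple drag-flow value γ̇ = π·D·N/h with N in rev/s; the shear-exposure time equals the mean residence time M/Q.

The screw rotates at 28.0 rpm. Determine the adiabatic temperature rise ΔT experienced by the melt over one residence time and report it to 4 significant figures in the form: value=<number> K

Convert throughput: Q = 38.6 kg/h = 38.6/3600 = 0.0107222 kg/s
Mean residence time: t_res = M/Q_s = 8.29 kg / 0.0107222 kg/s = 773.161 s
D = 32.6 mm = 0.0326 m;  h = 2.74 mm = 0.00274 m;  N = 28.0 rpm / 60 = 0.466667 rev/s
γ̇ = π·D·N / h = π · 0.0326 · 0.466667 / 0.00274 = 17.4431 s⁻¹
Adiabatic rise: ΔT = η γ̇² t_res / (ρ cp) = 1228·(17.4431)²·773.161 / (1178·2486) = 98.6436 K

value=98.64 K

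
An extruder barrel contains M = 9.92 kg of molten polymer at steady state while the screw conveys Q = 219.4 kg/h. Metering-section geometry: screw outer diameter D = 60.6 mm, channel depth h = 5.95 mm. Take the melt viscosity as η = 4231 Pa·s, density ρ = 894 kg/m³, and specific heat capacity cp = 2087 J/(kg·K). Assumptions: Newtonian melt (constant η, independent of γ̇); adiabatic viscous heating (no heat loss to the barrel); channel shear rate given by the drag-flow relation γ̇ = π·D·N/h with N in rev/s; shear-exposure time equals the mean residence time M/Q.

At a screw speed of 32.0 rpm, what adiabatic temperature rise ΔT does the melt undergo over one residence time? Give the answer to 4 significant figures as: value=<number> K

Throughput in SI: Q_s = 219.4 kg/h ÷ 3600 s/h = 0.0609444 kg/s
t_res = M / Q_s = 9.92 ÷ 0.0609444 = 162.771 s
Convert to SI: D = 0.0606 m, h = 0.00595 m, N = 32.0/60 = 0.533333 rev/s
γ̇ = π D N / h = (π)(0.0606)(0.533333) / 0.00595 = 17.0649 s⁻¹
ΔT = η·γ̇²·t_res / (ρ·cp) = 4231 · (17.0649)² · 162.771 / (894 · 2087) = 107.49 K

value=107.5 K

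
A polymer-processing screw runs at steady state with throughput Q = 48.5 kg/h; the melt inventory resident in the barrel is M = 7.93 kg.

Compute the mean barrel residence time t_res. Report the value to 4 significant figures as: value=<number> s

value=588.6 s

Throughput in SI: Q_s = 48.5 kg/h ÷ 3600 s/h = 0.0134722 kg/s
t_res = M / Q_s = 7.93 ÷ 0.0134722 = 588.619 s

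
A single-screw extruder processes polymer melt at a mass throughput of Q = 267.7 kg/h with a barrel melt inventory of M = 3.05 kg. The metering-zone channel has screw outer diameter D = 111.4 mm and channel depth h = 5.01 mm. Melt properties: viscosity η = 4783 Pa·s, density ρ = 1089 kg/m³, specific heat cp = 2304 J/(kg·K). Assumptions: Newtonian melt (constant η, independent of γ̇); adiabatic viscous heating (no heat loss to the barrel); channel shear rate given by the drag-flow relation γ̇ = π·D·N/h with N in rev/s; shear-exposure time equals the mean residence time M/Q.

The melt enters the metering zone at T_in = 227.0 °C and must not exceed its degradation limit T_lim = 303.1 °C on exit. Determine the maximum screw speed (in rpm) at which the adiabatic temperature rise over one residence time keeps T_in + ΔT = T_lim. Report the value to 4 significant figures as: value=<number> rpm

Throughput in SI: Q_s = 267.7 kg/h ÷ 3600 s/h = 0.0743611 kg/s
Mean residence time: t_res = M/Q_s = 3.05 kg / 0.0743611 kg/s = 41.0161 s
Geometry in SI: D = 111.4 mm → 0.1114 m, h = 5.01 mm → 0.00501 m
ΔT_a = T_lim − T_in = 303.1 − 227.0 = 76.1 K
γ̇_max² = ΔT_a·ρ·cp/(η·t_res) = 76.1·1089·2304/(4783·41.0161) = 973.286 s⁻²
γ̇_max = √973.286 = 31.1975 s⁻¹
N_max = γ̇_max h / (πD) = 31.1975·0.00501/(π·0.1114) = 0.446604 rev/s → ×60 = 26.7963 rpm

value=26.80 rpm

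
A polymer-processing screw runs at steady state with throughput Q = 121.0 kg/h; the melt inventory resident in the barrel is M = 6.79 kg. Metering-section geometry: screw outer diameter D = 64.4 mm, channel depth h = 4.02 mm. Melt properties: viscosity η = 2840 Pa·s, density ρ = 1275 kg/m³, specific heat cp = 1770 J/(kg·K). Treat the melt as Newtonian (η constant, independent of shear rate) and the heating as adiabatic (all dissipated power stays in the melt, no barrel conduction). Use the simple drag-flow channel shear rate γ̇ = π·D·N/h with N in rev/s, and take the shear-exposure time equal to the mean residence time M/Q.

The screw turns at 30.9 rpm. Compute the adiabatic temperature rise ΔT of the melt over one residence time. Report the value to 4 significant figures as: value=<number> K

value=170.8 K

Q_s = Q / 3600 = 121.0 / 3600 = 0.0336111 kg/s
Mean residence time: t_res = M/Q_s = 6.79 kg / 0.0336111 kg/s = 202.017 s
D = 64.4 mm = 0.0644 m;  h = 4.02 mm = 0.00402 m;  N = 30.9 rpm / 60 = 0.515 rev/s
γ̇ = π D N / h = (π)(0.0644)(0.515) / 0.00402 = 25.9189 s⁻¹
ΔT = η·γ̇²·t_res/(ρ·cp) = [2840 × 25.9189² × 202.017] / [1275 × 1770] = 170.787 K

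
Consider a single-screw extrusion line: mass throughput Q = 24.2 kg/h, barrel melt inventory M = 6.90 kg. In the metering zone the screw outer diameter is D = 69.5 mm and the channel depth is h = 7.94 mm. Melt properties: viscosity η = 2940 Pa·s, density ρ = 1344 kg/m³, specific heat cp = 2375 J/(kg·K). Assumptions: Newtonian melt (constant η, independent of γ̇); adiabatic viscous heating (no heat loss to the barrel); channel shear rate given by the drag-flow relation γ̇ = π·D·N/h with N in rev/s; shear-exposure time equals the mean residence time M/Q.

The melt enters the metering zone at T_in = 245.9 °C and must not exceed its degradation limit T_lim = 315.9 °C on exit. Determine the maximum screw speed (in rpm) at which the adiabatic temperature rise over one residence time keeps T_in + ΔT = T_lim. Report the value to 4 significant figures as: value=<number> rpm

value=18.77 rpm

Throughput in SI: Q_s = 24.2 kg/h ÷ 3600 s/h = 0.00672222 kg/s
Mean residence time: t_res = M/Q_s = 6.90 kg / 0.00672222 kg/s = 1026.45 s
Geometry in SI: D = 69.5 mm → 0.0695 m, h = 7.94 mm → 0.00794 m
ΔT_a = T_lim − T_in = 315.9 °C − 245.9 °C = 70 K
Invert ΔT = ηγ̇²t_res/(ρcp) for γ̇: γ̇_max² = ΔT_a ρ cp / (η t_res) = 70·1344·2375 / (2940·1026.45) = 74.0419 s⁻²
γ̇_max = √74.0419 = 8.60476 s⁻¹
N_max = γ̇_max·h / (π·D) = 8.60476 · 0.00794 / (π · 0.0695) = 0.312914 rev/s = 18.7748 rpm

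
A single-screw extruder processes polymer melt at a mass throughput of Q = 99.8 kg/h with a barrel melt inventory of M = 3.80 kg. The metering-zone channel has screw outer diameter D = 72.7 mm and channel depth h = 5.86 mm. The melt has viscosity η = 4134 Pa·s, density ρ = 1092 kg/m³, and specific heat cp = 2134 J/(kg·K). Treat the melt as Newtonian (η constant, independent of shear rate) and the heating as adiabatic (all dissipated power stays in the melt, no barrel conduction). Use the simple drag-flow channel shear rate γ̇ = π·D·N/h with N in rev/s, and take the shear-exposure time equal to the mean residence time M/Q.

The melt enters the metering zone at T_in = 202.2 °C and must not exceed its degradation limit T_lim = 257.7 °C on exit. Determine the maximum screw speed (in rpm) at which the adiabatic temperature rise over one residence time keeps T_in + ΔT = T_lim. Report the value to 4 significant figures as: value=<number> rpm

Q_s = Q / 3600 = 99.8 / 3600 = 0.0277222 kg/s
t_res = M / Q_s = 3.80 ÷ 0.0277222 = 137.074 s
Geometry in SI: D = 72.7 mm → 0.0727 m, h = 5.86 mm → 0.00586 m
ΔT_a = T_lim − T_in = 257.7 °C − 202.2 °C = 55.5 K
γ̇_max² = ΔT_a·ρ·cp/(η·t_res) = 55.5·1092·2134/(4134·137.074) = 228.236 s⁻²
γ̇_max = sqrt(228.236) = 15.1075 s⁻¹
N_max = γ̇_max·h / (π·D) = 15.1075 · 0.00586 / (π · 0.0727) = 0.387619 rev/s = 23.2572 rpm

value=23.26 rpm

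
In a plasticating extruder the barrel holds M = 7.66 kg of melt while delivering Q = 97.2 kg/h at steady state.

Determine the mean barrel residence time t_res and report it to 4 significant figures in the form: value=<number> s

value=283.7 s

Throughput in SI: Q_s = 97.2 kg/h ÷ 3600 s/h = 0.027 kg/s
t_res = M / Q_s = 7.66 / 0.027 = 283.704 s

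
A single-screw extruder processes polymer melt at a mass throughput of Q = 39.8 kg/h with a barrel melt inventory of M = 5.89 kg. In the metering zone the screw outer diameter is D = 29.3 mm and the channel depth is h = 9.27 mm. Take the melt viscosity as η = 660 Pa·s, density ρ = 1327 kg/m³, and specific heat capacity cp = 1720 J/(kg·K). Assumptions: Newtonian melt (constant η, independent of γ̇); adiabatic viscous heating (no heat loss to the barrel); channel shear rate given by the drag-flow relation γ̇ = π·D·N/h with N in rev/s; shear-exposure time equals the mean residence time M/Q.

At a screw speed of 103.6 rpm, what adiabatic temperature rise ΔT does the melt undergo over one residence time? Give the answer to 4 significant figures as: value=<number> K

Q_s = Q / 3600 = 39.8 / 3600 = 0.0110556 kg/s
t_res = M / Q_s = 5.89 / 0.0110556 = 532.764 s
Convert to SI: D = 0.0293 m, h = 0.00927 m, N = 103.6/60 = 1.72667 rev/s
Shear rate: γ̇ = πDN/h = π·0.0293·1.72667/0.00927 = 17.1453 s⁻¹
ΔT = η·γ̇²·t_res/(ρ·cp) = [660 × 17.1453² × 532.764] / [1327 × 1720] = 45.2868 K

value=45.29 K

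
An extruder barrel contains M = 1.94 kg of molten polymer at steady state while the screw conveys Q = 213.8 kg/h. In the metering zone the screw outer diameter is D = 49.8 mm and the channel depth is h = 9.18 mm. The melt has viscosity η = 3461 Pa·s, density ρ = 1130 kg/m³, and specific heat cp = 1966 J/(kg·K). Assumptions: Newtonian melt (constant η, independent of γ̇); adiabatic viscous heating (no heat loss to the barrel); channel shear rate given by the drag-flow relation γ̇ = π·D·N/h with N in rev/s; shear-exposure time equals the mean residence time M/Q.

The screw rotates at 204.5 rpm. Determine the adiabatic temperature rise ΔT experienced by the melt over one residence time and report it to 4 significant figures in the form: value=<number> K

Convert throughput: Q = 213.8 kg/h = 213.8/3600 = 0.0593889 kg/s
t_res = M / Q_s = 1.94 ÷ 0.0593889 = 32.666 s
Geometry in metres: D = 49.8 mm → 0.0498 m, h = 9.18 mm → 0.00918 m; screw speed N = 204.5 rpm = 3.40833 rev/s
γ̇ = π·D·N / h = π · 0.0498 · 3.40833 / 0.00918 = 58.087 s⁻¹
Adiabatic rise: ΔT = η γ̇² t_res / (ρ cp) = 3461·(58.087)²·32.666 / (1130·1966) = 171.709 K

value=171.7 K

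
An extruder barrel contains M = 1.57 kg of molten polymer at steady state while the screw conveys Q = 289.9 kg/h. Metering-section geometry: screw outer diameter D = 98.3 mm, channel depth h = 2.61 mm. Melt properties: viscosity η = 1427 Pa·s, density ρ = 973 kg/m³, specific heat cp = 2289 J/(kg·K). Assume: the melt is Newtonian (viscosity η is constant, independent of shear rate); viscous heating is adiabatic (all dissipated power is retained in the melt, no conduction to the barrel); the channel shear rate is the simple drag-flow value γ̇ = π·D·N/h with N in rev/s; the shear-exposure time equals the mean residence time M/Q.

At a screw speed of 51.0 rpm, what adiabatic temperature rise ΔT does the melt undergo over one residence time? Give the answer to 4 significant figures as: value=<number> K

value=126.4 K

Q_s = Q / 3600 = 289.9 / 3600 = 0.0805278 kg/s
t_res = M / Q_s = 1.57 ÷ 0.0805278 = 19.4964 s
Geometry in metres: D = 98.3 mm → 0.0983 m, h = 2.61 mm → 0.00261 m; screw speed N = 51.0 rpm = 0.85 rev/s
γ̇ = π·D·N / h = π · 0.0983 · 0.85 / 0.00261 = 100.573 s⁻¹
ΔT = η·γ̇²·t_res / (ρ·cp) = 1427 · (100.573)² · 19.4964 / (973 · 2289) = 126.352 K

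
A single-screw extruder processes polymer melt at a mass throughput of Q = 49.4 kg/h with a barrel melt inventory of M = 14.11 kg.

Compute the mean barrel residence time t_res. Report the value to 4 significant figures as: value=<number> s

Convert throughput: Q = 49.4 kg/h = 49.4/3600 = 0.0137222 kg/s
t_res = M / Q_s = 14.11 / 0.0137222 = 1028.26 s

value=1028. s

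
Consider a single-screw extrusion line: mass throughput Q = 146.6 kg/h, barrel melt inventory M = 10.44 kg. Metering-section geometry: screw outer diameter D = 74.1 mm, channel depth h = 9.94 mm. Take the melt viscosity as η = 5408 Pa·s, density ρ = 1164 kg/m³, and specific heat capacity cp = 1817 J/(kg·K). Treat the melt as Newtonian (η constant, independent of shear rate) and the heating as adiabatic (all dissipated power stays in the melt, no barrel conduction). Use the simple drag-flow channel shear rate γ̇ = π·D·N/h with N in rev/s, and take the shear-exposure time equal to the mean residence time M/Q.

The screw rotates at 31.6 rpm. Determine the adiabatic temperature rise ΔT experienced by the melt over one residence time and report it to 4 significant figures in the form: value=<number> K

value=99.73 K

Throughput in SI: Q_s = 146.6 kg/h ÷ 3600 s/h = 0.0407222 kg/s
Mean residence time: t_res = M/Q_s = 10.44 kg / 0.0407222 kg/s = 256.371 s
D = 74.1 mm = 0.0741 m;  h = 9.94 mm = 0.00994 m;  N = 31.6 rpm / 60 = 0.526667 rev/s
γ̇ = π·D·N / h = π · 0.0741 · 0.526667 / 0.00994 = 12.3344 s⁻¹
ΔT = η·γ̇²·t_res/(ρ·cp) = [5408 × 12.3344² × 256.371] / [1164 × 1817] = 99.7316 K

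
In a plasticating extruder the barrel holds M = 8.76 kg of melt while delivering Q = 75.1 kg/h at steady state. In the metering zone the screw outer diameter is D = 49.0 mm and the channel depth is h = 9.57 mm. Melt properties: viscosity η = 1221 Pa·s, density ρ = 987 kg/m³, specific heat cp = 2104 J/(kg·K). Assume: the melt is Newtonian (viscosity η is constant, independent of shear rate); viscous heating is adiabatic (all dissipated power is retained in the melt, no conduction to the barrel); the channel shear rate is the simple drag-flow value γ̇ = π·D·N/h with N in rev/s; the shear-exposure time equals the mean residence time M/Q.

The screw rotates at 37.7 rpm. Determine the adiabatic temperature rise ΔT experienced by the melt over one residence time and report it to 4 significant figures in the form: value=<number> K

Convert throughput: Q = 75.1 kg/h = 75.1/3600 = 0.0208611 kg/s
Mean residence time: t_res = M/Q_s = 8.76 kg / 0.0208611 kg/s = 419.92 s
Convert to SI: D = 0.049 m, h = 0.00957 m, N = 37.7/60 = 0.628333 rev/s
Shear rate: γ̇ = πDN/h = π·0.049·0.628333/0.00957 = 10.107 s⁻¹
Adiabatic rise: ΔT = η γ̇² t_res / (ρ cp) = 1221·(10.107)²·419.92 / (987·2104) = 25.2213 K

value=25.22 K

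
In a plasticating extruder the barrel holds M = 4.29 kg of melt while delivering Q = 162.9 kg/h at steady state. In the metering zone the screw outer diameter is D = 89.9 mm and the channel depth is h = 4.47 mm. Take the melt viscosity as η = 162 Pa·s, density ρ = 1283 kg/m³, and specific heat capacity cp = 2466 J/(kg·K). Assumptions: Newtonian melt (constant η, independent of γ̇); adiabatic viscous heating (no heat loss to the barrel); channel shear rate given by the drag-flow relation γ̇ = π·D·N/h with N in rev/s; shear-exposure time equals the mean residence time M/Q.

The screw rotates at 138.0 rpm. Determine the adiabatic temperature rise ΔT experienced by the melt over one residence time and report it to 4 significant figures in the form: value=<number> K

value=102.5 K

Q_s = Q / 3600 = 162.9 / 3600 = 0.04525 kg/s
t_res = M / Q_s = 4.29 ÷ 0.04525 = 94.8066 s
D = 89.9 mm = 0.0899 m;  h = 4.47 mm = 0.00447 m;  N = 138.0 rpm / 60 = 2.3 rev/s
γ̇ = π D N / h = (π)(0.0899)(2.3) / 0.00447 = 145.322 s⁻¹
ΔT = η·γ̇²·t_res / (ρ·cp) = 162 · (145.322)² · 94.8066 / (1283 · 2466) = 102.516 K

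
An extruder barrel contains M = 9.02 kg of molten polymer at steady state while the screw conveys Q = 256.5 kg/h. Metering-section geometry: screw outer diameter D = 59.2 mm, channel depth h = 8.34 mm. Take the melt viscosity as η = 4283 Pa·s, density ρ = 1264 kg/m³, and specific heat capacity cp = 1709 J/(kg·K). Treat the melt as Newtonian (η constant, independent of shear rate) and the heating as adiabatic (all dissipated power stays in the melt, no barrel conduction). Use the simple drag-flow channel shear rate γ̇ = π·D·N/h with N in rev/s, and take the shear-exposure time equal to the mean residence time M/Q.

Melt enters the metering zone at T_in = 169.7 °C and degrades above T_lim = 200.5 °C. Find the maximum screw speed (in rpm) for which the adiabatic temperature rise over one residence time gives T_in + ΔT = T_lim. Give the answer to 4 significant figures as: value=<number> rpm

value=29.80 rpm

Throughput in SI: Q_s = 256.5 kg/h ÷ 3600 s/h = 0.07125 kg/s
t_res = M / Q_s = 9.02 / 0.07125 = 126.596 s
D = 59.2 mm = 0.0592 m;  h = 8.34 mm = 0.00834 m
ΔT_a = T_lim − T_in = 200.5 °C − 169.7 °C = 30.8 K
Invert ΔT = ηγ̇²t_res/(ρcp) for γ̇: γ̇_max² = ΔT_a ρ cp / (η t_res) = 30.8·1264·1709 / (4283·126.596) = 122.707 s⁻²
Take the square root: γ̇_max = √(122.707) = 11.0773 s⁻¹
Solve γ̇ = πDN/h for N: N_max = γ̇_max·h/(π·D) = 11.0773 × 0.00834 / (π × 0.0592) = 0.49674 rev/s = 29.8044 rpm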